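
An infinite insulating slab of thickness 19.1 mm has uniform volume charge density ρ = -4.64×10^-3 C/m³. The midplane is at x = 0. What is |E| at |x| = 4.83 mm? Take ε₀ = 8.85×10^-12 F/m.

By symmetry E is perpendicular to the slab. A Gaussian pillbox from −4.83 mm to +4.83 mm (face area A) lies entirely within the slab.
Q_enc = ρ·(2x)·A and flux = 2EA, so 2EA = 2ρxA/ε₀ ⇒ E = |ρ|x/ε₀.
E = (4.64×10^-3)(0.00483)/(8.85×10^-12) = 2.53e6 N/C.

E ≈ 2.53×10^6 V/m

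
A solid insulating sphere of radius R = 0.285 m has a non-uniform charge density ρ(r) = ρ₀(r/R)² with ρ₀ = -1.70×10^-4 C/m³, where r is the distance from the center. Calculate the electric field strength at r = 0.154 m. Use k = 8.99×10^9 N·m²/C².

Symmetry ⇒ E = E(r) r̂. Gaussian sphere of radius r = 0.154 m (r < R).
Integrate the density: Q_enc = 4π ∫₀^r ρ₀(r'/R)^2 r'² dr' = 4πρ₀ r^5/(5·R²) = -4.556×10^-7 C.
Gauss's law: E·4πr² = Q_enc/ε₀.
E = k|Q_enc|/r² = (8.99×10^9)(4.556e-7)/(0.154)² = 1.73×10^5 N/C.

E = 1.73e5 V/m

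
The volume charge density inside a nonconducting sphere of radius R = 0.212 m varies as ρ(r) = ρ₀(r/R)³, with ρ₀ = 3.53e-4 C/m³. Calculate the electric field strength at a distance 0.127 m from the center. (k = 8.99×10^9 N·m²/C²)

Take a concentric spherical Gaussian surface of radius r = 0.127 m (r < R).
Integrate the density: Q_enc = 4π ∫₀^r ρ₀(r'/R)^3 r'² dr' = 4πρ₀ r^6/(6·R³) = 3.256e-7 C.
Since E is radial and uniform over the Gaussian sphere, Φ = E·4πr² = Q_enc/ε₀.
E = k|Q_enc|/r² = (8.99×10^9)(3.256e-7)/(0.127)² = 1.81×10^5 N/C.

E ≈ 1.81e5 N/C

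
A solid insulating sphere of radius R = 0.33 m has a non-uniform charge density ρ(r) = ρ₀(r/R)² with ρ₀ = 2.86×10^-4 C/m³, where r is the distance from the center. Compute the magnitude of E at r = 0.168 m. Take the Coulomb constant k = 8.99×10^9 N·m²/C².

Use a concentric Gaussian sphere at r = 0.168 m (r < R).
Integrate the density: Q_enc = 4π ∫₀^r ρ₀(r'/R)^2 r'² dr' = 4πρ₀ r^5/(5·R²) = 8.833×10^-7 C.
Gauss's law: E·4πr² = Q_enc/ε₀.
E = k|Q_enc|/r² = (8.99×10^9)(8.833×10^-7)/(0.168)² = 2.81e5 N/C.

|E| = 2.81×10^5 N/C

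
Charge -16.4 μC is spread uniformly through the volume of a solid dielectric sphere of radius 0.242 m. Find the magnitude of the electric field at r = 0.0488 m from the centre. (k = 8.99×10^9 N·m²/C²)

5.08e5 V/m

Take a concentric spherical Gaussian surface of radius r = 0.0488 m (r < R).
For a uniform sphere the enclosed fraction is (r/R)³, so Q_enc = (-16.4 μC)(0.0488/0.242)³ = -1.345×10^-7 C.
By Gauss's law, ∮E·dA = E·4πr² = Q_enc/ε₀.
E = k|Q_enc|/r² = (8.99×10^9)(1.345×10^-7)/(0.0488)² = 5.08×10^5 N/C.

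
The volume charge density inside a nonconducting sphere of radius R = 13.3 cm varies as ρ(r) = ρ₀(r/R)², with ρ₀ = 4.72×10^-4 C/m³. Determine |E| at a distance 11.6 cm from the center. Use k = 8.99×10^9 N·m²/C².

Take a concentric spherical Gaussian surface of radius r = 11.6 cm (r < R).
Integrate the density: Q_enc = 4π ∫₀^r ρ₀(r'/R)^2 r'² dr' = 4πρ₀ r^5/(5·R²) = 1.409×10^-6 C.
By Gauss's law, ∮E·dA = E·4πr² = Q_enc/ε₀.
E = k|Q_enc|/r² = (8.99×10^9)(1.409×10^-6)/(0.116)² = 9.41e5 N/C.

9.41e5 N/C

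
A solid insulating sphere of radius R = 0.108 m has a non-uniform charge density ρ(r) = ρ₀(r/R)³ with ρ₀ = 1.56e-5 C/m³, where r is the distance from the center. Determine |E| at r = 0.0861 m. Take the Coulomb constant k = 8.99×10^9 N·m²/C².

Symmetry ⇒ E = E(r) r̂. Gaussian sphere of radius r = 0.0861 m (r < R).
Integrate the density: Q_enc = 4π ∫₀^r ρ₀(r'/R)^3 r'² dr' = 4πρ₀ r^6/(6·R³) = 1.057×10^-8 C.
By Gauss's law, ∮E·dA = E·4πr² = Q_enc/ε₀.
E = k|Q_enc|/r² = (8.99×10^9)(1.057×10^-8)/(0.0861)² = 1.28×10^4 N/C.

|E| ≈ 1.28e4 N/C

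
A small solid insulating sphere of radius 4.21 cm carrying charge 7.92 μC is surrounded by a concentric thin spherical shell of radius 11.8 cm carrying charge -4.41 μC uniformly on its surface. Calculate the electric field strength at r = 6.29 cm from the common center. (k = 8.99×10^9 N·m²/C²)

|E| = 1.80×10^7 N/C

Symmetry ⇒ E = E(r) r̂. Gaussian sphere of radius r = 6.29 cm (between the bodies, 4.21 cm < r < 11.8 cm).
Only the inner charge is enclosed; the outer shell contributes nothing inside itself. Q_enc = 7.92 μC = 7.92e-6 C.
Applying ∮E·dA = Q_enc/ε₀ with Φ = E(4πr²):
E = k|Q_enc|/r² = (8.99×10^9)(7.92e-6)/(0.0629)² = 1.80e7 N/C.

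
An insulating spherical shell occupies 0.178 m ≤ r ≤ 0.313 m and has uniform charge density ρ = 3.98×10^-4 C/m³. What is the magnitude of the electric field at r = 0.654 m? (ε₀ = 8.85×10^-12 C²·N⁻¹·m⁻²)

Use a concentric Gaussian sphere at r = 0.654 m (r > 0.313 m, enclosing the whole shell).
Q_enc = ρ·(4π/3)(b³ − a³) = (3.98e-4)·(4π/3)·((0.313)³ − (0.178)³) = 4.172e-5 C.
Gauss's law: E·4πr² = Q_enc/ε₀.
E = |Q_enc|/(4πε₀r²) = (4.172×10^-5)/(4π·8.85×10^-12·(0.654)²) = 8.77×10^5 N/C.

E ≈ 8.77×10^5 N/C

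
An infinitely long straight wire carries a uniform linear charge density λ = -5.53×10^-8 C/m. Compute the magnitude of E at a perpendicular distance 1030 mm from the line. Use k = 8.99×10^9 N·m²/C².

By cylindrical symmetry E is radial; use a coaxial Gaussian cylinder of radius 1030 mm and length L.
Q_enc = λL, so λ_enc = -5.53×10^-8 C/m.
Gauss's law: E·2πrL = λ_enc L/ε₀.
E = 2k|λ_enc|/r = 2(8.99×10^9)(5.53×10^-8)/(1.03) = 965 N/C.

|E| ≈ 965 V/m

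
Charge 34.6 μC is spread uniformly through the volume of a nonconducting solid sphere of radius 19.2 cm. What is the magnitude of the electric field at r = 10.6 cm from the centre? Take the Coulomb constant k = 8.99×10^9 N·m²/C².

E ≈ 4.66×10^6 N/C

Symmetry ⇒ E = E(r) r̂. Gaussian sphere of radius r = 10.6 cm (r < R).
For a uniform sphere the enclosed fraction is (r/R)³, so Q_enc = (34.6 μC)(0.106/0.192)³ = 5.822×10^-6 C.
Since E is radial and uniform over the Gaussian sphere, Φ = E·4πr² = Q_enc/ε₀.
E = k|Q_enc|/r² = (8.99×10^9)(5.822e-6)/(0.106)² = 4.66×10^6 N/C.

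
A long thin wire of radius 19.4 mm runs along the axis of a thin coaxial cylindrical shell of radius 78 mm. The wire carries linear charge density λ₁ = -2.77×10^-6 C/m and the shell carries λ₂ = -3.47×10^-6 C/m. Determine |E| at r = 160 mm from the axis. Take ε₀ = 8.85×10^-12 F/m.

E = 7.01×10^5 N/C

By cylindrical symmetry E is radial; use a coaxial Gaussian cylinder of radius 160 mm and length L (r > 78 mm, enclosing both).
λ_enc = λ₁ + λ₂ = (-2.77e-6) + (-3.47×10^-6) = -6.24e-6 C/m.
Applying ∮E·dA = Q_enc/ε₀ with the end caps contributing no flux:
E = |λ_enc|/(2πε₀r) = (6.24×10^-6)/(2π·8.85×10^-12·0.16) = 7.01e5 N/C.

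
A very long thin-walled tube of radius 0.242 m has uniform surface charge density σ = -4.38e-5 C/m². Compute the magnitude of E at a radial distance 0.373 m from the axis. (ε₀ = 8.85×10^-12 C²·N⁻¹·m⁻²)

By cylindrical symmetry E is radial; use a coaxial Gaussian cylinder of radius 0.373 m and length L (r > 0.242 m).
The whole shell is enclosed: λ_enc = σ·2πR = (-4.38e-5)·2π·(0.242) = -6.66×10^-5 C/m.
By Gauss's law (flux through the curved wall only), E·2πrL = λ_enc L/ε₀.
E = |λ_enc|/(2πε₀r) = (6.66×10^-5)/(2π·8.85×10^-12·0.373) = 3.21e6 N/C.

E = 3.21×10^6 V/m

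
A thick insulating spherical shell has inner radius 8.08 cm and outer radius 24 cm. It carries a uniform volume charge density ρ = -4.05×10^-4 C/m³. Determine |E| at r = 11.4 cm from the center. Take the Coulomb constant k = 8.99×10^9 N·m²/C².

|E| = 1.12e6 N/C

Use a concentric Gaussian sphere at r = 11.4 cm (within the shell material, 8.08 cm < r < 24 cm).
Only the shell between 8.08 cm and r is enclosed: Q_enc = ρ·(4π/3)(r³ − a³) = (-4.05×10^-4)·(4π/3)·((0.114)³ − (0.0808)³) = -1.618e-6 C.
By Gauss's law, ∮E·dA = E·4πr² = Q_enc/ε₀.
E = k|Q_enc|/r² = (8.99×10^9)(1.618×10^-6)/(0.114)² = 1.12×10^6 N/C.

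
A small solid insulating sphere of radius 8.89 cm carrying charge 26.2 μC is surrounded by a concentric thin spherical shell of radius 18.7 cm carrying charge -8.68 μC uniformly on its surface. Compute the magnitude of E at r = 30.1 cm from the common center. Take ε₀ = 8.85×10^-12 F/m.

By spherical symmetry E is radial; choose a Gaussian sphere of radius r = 30.1 cm (r > 18.7 cm, enclosing both).
Q_enc = (26.2 μC) + (-8.68 μC) = 1.752×10^-5 C.
By Gauss's law, ∮E·dA = E·4πr² = Q_enc/ε₀.
E = |Q_enc|/(4πε₀r²) = (1.752×10^-5)/(4π·8.85×10^-12·(0.301)²) = 1.74e6 N/C.

E ≈ 1.74×10^6 N/C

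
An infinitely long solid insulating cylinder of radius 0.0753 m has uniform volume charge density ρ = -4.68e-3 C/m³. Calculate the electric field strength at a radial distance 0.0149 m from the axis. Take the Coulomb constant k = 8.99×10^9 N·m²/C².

E ≈ 3.94e6 N/C

Coaxial Gaussian cylinder, radius r = 0.0149 m, length L (r < R).
Charge inside radius r per length L is ρ·πr²·L, so λ_enc = ρπr² = -3.264×10^-6 C/m.
By Gauss's law (flux through the curved wall only), E·2πrL = λ_enc L/ε₀.
E = 2k|λ_enc|/r = 2(8.99×10^9)(3.264e-6)/(0.0149) = 3.94×10^6 N/C.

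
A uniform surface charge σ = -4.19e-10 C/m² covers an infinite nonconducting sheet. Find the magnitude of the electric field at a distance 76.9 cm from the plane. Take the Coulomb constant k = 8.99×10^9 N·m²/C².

E ≈ 23.7 N/C

The symmetry is planar: E is normal to the sheet and the same magnitude on both sides. Take a pillbox straddling the sheet with end-cap area A.
Flux Φ = 2EA and Q_enc = σA, so 2EA = σA/ε₀ ⇒ E = |σ|/(2ε₀), independent of distance.
E = 2πk|σ| = 2π(8.99×10^9)(4.19×10^-10) = 23.7 N/C.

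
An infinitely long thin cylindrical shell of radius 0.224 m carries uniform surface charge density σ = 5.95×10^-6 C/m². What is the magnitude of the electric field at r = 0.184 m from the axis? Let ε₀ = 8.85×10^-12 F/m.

E = 0

By cylindrical symmetry E is radial; use a coaxial Gaussian cylinder of radius 0.184 m and length L (r < 0.224 m, inside the shell).
All the surface charge lies outside this cylinder: Q_enc = 0, hence E = 0.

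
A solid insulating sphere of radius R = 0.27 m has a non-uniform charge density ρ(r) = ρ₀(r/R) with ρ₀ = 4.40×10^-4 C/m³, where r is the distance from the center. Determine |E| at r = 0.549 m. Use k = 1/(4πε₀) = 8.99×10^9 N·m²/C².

|E| ≈ 8.12e5 V/m

Take a concentric spherical Gaussian surface of radius r = 0.549 m (r > R, all charge enclosed).
Q_enc = 4π ∫₀^R ρ₀(r'/R)^1 r'² dr' = 4πρ₀R³/4 = 2.721×10^-5 C.
Gauss's law: E·4πr² = Q_enc/ε₀.
E = k|Q_enc|/r² = (8.99×10^9)(2.721e-5)/(0.549)² = 8.12×10^5 N/C.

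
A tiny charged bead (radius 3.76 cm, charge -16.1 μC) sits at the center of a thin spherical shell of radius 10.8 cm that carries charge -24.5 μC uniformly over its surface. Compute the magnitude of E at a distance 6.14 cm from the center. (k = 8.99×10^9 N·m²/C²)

|E| = 3.84×10^7 N/C

Use a concentric Gaussian sphere at r = 6.14 cm (between the bodies, 3.76 cm < r < 10.8 cm).
Only the inner charge is enclosed; the outer shell contributes nothing inside itself. Q_enc = -16.1 μC = -1.61e-5 C.
By Gauss's law, ∮E·dA = E·4πr² = Q_enc/ε₀.
E = k|Q_enc|/r² = (8.99×10^9)(1.61×10^-5)/(0.0614)² = 3.84×10^7 N/C.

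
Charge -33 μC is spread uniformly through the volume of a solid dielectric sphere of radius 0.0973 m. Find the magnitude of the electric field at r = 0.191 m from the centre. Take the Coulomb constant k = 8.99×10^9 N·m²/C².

Use a concentric Gaussian sphere at r = 0.191 m (r > R, so the entire charge is enclosed).
Q_enc = -33 μC = -3.30×10^-5 C.
By Gauss's law, ∮E·dA = E·4πr² = Q_enc/ε₀.
E = k|Q_enc|/r² = (8.99×10^9)(3.30×10^-5)/(0.191)² = 8.13×10^6 N/C.

|E| = 8.13e6 V/m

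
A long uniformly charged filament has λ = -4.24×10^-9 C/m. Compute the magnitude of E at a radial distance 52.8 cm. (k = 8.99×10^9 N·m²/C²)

E = 144 N/C

Take a coaxial cylindrical Gaussian surface of radius r = 52.8 cm and length L.
Q_enc = λL, so λ_enc = -4.24×10^-9 C/m.
Applying ∮E·dA = Q_enc/ε₀ with the end caps contributing no flux:
E = 2k|λ_enc|/r = 2(8.99×10^9)(4.24×10^-9)/(0.528) = 144 N/C.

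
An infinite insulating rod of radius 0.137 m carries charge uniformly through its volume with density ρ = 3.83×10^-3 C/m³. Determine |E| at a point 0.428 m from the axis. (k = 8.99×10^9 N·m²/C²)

By cylindrical symmetry E is radial; use a coaxial Gaussian cylinder of radius 0.428 m and length L (r > 0.137 m, full cross-section enclosed).
λ_enc = ρ·πR² = (3.83×10^-3)π(0.137)² = 2.258×10^-4 C/m.
By Gauss's law (flux through the curved wall only), E·2πrL = λ_enc L/ε₀.
E = 2k|λ_enc|/r = 2(8.99×10^9)(2.258×10^-4)/(0.428) = 9.49×10^6 N/C.

|E| = 9.49×10^6 V/m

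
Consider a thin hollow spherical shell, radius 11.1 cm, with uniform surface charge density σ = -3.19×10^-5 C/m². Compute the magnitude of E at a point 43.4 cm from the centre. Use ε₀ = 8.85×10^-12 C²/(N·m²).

Symmetry ⇒ E = E(r) r̂. Gaussian sphere of radius r = 43.4 cm (r > 11.1 cm).
The entire shell is enclosed: Q_enc = σ·4πR² = (-3.19×10^-5)·4π·(0.111)² = -4.939×10^-6 C.
Applying ∮E·dA = Q_enc/ε₀ with Φ = E(4πr²):
E = |Q_enc|/(4πε₀r²) = (4.939×10^-6)/(4π·8.85×10^-12·(0.434)²) = 2.36×10^5 N/C.

|E| = 2.36×10^5 N/C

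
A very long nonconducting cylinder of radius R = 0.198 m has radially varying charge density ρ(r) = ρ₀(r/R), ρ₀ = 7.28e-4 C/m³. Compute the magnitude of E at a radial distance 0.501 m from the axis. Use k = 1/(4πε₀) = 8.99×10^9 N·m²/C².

Take a coaxial cylindrical Gaussian surface of radius r = 0.501 m and length L (r > R, full charge per length enclosed).
λ_enc = 2π ∫₀^R ρ₀(r'/R)^1 r' dr' = 2πρ₀R²/3 = 5.978×10^-5 C/m.
Since E is radial and uniform over the curved surface, Φ = E·2πrL = Q_enc/ε₀ = λ_enc L/ε₀.
E = 2k|λ_enc|/r = 2(8.99×10^9)(5.978×10^-5)/(0.501) = 2.15×10^6 N/C.

|E| = 2.15×10^6 V/m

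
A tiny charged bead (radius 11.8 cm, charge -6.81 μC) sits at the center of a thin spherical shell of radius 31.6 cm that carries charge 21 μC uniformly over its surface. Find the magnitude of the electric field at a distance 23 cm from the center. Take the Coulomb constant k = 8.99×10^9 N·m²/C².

1.16×10^6 N/C

Symmetry ⇒ E = E(r) r̂. Gaussian sphere of radius r = 23 cm (between the bodies, 11.8 cm < r < 31.6 cm).
The shell at 31.6 cm lies outside the Gaussian surface, so Q_enc = -6.81 μC = -6.81×10^-6 C.
By Gauss's law, ∮E·dA = E·4πr² = Q_enc/ε₀.
E = k|Q_enc|/r² = (8.99×10^9)(6.81e-6)/(0.23)² = 1.16e6 N/C.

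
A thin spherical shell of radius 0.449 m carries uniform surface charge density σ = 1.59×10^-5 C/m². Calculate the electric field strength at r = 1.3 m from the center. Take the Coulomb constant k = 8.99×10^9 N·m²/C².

By spherical symmetry E is radial; choose a Gaussian sphere of radius r = 1.3 m (r > 0.449 m).
The entire shell is enclosed: Q_enc = σ·4πR² = (1.59×10^-5)·4π·(0.449)² = 4.028×10^-5 C.
Since E is radial and uniform over the Gaussian sphere, Φ = E·4πr² = Q_enc/ε₀.
E = k|Q_enc|/r² = (8.99×10^9)(4.028e-5)/(1.3)² = 2.14×10^5 N/C.

E ≈ 2.14e5 N/C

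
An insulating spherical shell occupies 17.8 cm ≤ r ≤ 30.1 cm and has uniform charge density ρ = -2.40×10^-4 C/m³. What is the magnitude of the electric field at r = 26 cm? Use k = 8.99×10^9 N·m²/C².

|E| ≈ 1.60×10^6 N/C

By spherical symmetry E is radial; choose a Gaussian sphere of radius r = 26 cm (within the shell material, 17.8 cm < r < 30.1 cm).
Only the shell between 17.8 cm and r is enclosed: Q_enc = ρ·(4π/3)(r³ − a³) = (-2.40e-4)·(4π/3)·((0.26)³ − (0.178)³) = -1.20×10^-5 C.
Applying ∮E·dA = Q_enc/ε₀ with Φ = E(4πr²):
E = k|Q_enc|/r² = (8.99×10^9)(1.20×10^-5)/(0.26)² = 1.60e6 N/C.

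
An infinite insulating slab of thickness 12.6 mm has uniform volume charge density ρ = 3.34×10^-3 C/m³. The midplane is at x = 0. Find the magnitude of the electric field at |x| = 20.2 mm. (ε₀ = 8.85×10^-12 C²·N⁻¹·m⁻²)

The point |x| = 20.2 mm lies outside the slab (half-thickness 0.0063 m). A symmetric pillbox spanning the full slab encloses Q_enc = ρ·d·A.
Flux = 2EA ⇒ E = |ρ|d/(2ε₀), independent of distance outside.
E = (3.34×10^-3)(0.0126)/(2·8.85×10^-12) = 2.38×10^6 N/C.

E = 2.38×10^6 N/C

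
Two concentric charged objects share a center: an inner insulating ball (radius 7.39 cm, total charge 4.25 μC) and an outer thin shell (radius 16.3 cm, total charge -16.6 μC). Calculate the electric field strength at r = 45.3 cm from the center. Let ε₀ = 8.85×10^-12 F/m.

5.41×10^5 N/C

By spherical symmetry E is radial; choose a Gaussian sphere of radius r = 45.3 cm (r > 16.3 cm, enclosing both).
Q_enc = (4.25 μC) + (-16.6 μC) = -1.235×10^-5 C.
By Gauss's law, ∮E·dA = E·4πr² = Q_enc/ε₀.
E = |Q_enc|/(4πε₀r²) = (1.235×10^-5)/(4π·8.85×10^-12·(0.453)²) = 5.41e5 N/C.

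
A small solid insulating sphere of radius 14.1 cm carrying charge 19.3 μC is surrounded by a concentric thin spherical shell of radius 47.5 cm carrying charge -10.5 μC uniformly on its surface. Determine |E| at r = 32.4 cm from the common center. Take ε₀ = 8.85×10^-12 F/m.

|E| ≈ 1.65×10^6 N/C

Symmetry ⇒ E = E(r) r̂. Gaussian sphere of radius r = 32.4 cm (between the bodies, 14.1 cm < r < 47.5 cm).
The shell at 47.5 cm lies outside the Gaussian surface, so Q_enc = 19.3 μC = 1.93×10^-5 C.
Applying ∮E·dA = Q_enc/ε₀ with Φ = E(4πr²):
E = |Q_enc|/(4πε₀r²) = (1.93×10^-5)/(4π·8.85×10^-12·(0.324)²) = 1.65e6 N/C.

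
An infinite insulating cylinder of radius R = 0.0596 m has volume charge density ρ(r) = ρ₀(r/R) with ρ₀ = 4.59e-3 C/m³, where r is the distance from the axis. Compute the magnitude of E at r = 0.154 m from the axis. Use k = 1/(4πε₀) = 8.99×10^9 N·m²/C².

3.99×10^6 N/C

By cylindrical symmetry E is radial; use a coaxial Gaussian cylinder of radius 0.154 m and length L (r > R, full charge per length enclosed).
λ_enc = 2π ∫₀^R ρ₀(r'/R)^1 r' dr' = 2πρ₀R²/3 = 3.415×10^-5 C/m.
Gauss's law: E·2πrL = λ_enc L/ε₀.
E = 2k|λ_enc|/r = 2(8.99×10^9)(3.415×10^-5)/(0.154) = 3.99e6 N/C.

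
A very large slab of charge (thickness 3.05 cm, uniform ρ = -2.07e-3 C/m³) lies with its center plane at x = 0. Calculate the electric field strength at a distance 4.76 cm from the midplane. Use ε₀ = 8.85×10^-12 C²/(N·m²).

The point |x| = 4.76 cm lies outside the slab (half-thickness 0.01525 m). A symmetric pillbox spanning the full slab encloses Q_enc = ρ·d·A.
Flux = 2EA ⇒ E = |ρ|d/(2ε₀), independent of distance outside.
E = (2.07×10^-3)(0.0305)/(2·8.85×10^-12) = 3.57×10^6 N/C.

E ≈ 3.57×10^6 V/m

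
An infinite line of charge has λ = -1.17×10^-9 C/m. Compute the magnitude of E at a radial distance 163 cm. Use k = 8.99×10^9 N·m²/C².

E ≈ 12.9 V/m

Take a coaxial cylindrical Gaussian surface of radius r = 163 cm and length L.
Q_enc = λL, so λ_enc = -1.17e-9 C/m.
Applying ∮E·dA = Q_enc/ε₀ with the end caps contributing no flux:
E = 2k|λ_enc|/r = 2(8.99×10^9)(1.17e-9)/(1.63) = 12.9 N/C.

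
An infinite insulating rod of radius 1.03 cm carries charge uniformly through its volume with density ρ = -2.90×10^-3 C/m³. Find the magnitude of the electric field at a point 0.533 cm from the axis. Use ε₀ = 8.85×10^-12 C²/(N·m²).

|E| = 8.73×10^5 V/m

By cylindrical symmetry E is radial; use a coaxial Gaussian cylinder of radius 0.533 cm and length L (r < R).
Charge inside radius r per length L is ρ·πr²·L, so λ_enc = ρπr² = -2.588e-7 C/m.
By Gauss's law (flux through the curved wall only), E·2πrL = λ_enc L/ε₀.
E = |λ_enc|/(2πε₀r) = (2.588×10^-7)/(2π·8.85×10^-12·0.00533) = 8.73×10^5 N/C.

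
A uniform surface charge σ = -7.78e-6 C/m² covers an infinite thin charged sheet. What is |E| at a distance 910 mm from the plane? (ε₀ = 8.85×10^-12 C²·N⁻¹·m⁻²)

By planar symmetry E is perpendicular to the sheet and uniform; use a Gaussian pillbox with flat faces of area A on each side of the sheet.
Flux Φ = 2EA and Q_enc = σA, so 2EA = σA/ε₀ ⇒ E = |σ|/(2ε₀), independent of distance.
E = |σ|/(2ε₀) = (7.78e-6)/(2·8.85×10^-12) = 4.40×10^5 N/C.

|E| ≈ 4.40×10^5 V/m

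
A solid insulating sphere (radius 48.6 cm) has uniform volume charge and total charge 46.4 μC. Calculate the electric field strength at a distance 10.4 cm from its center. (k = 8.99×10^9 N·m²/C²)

E = 3.78×10^5 N/C

Take a concentric spherical Gaussian surface of radius r = 10.4 cm (r < R).
For a uniform sphere the enclosed fraction is (r/R)³, so Q_enc = (46.4 μC)(0.104/0.486)³ = 4.547×10^-7 C.
Since E is radial and uniform over the Gaussian sphere, Φ = E·4πr² = Q_enc/ε₀.
E = k|Q_enc|/r² = (8.99×10^9)(4.547×10^-7)/(0.104)² = 3.78×10^5 N/C.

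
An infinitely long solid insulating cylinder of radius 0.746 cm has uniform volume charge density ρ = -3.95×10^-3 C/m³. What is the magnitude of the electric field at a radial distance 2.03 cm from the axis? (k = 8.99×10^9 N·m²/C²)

Coaxial Gaussian cylinder, radius r = 2.03 cm, length L (r > 0.746 cm, full cross-section enclosed).
λ_enc = ρ·πR² = (-3.95e-3)π(0.00746)² = -6.906e-7 C/m.
By Gauss's law (flux through the curved wall only), E·2πrL = λ_enc L/ε₀.
E = 2k|λ_enc|/r = 2(8.99×10^9)(6.906e-7)/(0.0203) = 6.12×10^5 N/C.

|E| ≈ 6.12×10^5 N/C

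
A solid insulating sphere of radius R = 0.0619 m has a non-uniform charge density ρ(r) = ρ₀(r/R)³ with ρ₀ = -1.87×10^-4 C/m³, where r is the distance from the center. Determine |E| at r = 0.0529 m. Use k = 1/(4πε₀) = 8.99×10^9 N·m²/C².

Use a concentric Gaussian sphere at r = 0.0529 m (r < R).
Q_enc = ∫₀^r ρ(r')·4πr'² dr' = (4πρ₀/R³) ∫₀^r r'^5 dr' = 4πρ₀ r^6/(6·R³) = -3.619×10^-8 C.
Gauss's law: E·4πr² = Q_enc/ε₀.
E = k|Q_enc|/r² = (8.99×10^9)(3.619×10^-8)/(0.0529)² = 1.16×10^5 N/C.

|E| ≈ 1.16×10^5 N/C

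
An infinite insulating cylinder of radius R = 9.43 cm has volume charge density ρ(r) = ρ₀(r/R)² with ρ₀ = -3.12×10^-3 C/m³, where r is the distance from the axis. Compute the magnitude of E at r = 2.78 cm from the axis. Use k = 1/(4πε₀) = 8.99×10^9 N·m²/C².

2.13×10^5 V/m

Choose a coaxial cylinder of radius r = 2.78 cm (arbitrary length L) as the Gaussian surface (r < R).
λ_enc = ∫₀^r ρ(r')·2πr' dr' = (2πρ₀/R²)·r^4/4 = -3.292×10^-7 C/m.
Gauss's law: E·2πrL = λ_enc L/ε₀.
E = 2k|λ_enc|/r = 2(8.99×10^9)(3.292×10^-7)/(0.0278) = 2.13×10^5 N/C.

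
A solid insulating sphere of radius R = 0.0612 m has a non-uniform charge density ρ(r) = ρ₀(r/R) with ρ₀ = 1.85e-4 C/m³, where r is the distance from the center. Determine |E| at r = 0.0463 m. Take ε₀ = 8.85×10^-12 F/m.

By spherical symmetry E is radial; choose a Gaussian sphere of radius r = 0.0463 m (r < R).
Integrate the density: Q_enc = 4π ∫₀^r ρ₀(r'/R)^1 r'² dr' = 4πρ₀ r^4/(4·R) = 4.364e-8 C.
Applying ∮E·dA = Q_enc/ε₀ with Φ = E(4πr²):
E = |Q_enc|/(4πε₀r²) = (4.364×10^-8)/(4π·8.85×10^-12·(0.0463)²) = 1.83×10^5 N/C.

|E| ≈ 1.83×10^5 N/C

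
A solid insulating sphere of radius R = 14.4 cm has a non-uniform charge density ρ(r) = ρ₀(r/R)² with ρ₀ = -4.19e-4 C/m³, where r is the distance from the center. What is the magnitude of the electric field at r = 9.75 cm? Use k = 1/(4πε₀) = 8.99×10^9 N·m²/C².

|E| = 4.23×10^5 V/m

By spherical symmetry E is radial; choose a Gaussian sphere of radius r = 9.75 cm (r < R).
Q_enc = ∫₀^r ρ(r')·4πr'² dr' = (4πρ₀/R²) ∫₀^r r'^4 dr' = 4πρ₀ r^5/(5·R²) = -4.475×10^-7 C.
By Gauss's law, ∮E·dA = E·4πr² = Q_enc/ε₀.
E = k|Q_enc|/r² = (8.99×10^9)(4.475e-7)/(0.0975)² = 4.23×10^5 N/C.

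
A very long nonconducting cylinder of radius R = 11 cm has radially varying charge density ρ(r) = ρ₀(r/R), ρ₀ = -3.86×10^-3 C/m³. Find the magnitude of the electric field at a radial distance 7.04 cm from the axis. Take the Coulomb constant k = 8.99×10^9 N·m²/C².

6.55×10^6 N/C

Take a coaxial cylindrical Gaussian surface of radius r = 7.04 cm and length L (r < R).
Integrating ρ over the cross-section to radius r: λ_enc = (2πρ₀/R) ∫₀^r r'^2 dr' = 2πρ₀ r^3/(3·R) = -2.564×10^-5 C/m.
By Gauss's law (flux through the curved wall only), E·2πrL = λ_enc L/ε₀.
E = 2k|λ_enc|/r = 2(8.99×10^9)(2.564×10^-5)/(0.0704) = 6.55e6 N/C.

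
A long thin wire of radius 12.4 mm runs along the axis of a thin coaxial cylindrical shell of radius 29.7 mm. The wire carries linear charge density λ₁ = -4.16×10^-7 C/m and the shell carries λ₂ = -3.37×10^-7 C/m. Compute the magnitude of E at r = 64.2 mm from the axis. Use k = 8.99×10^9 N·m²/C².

Take a coaxial cylindrical Gaussian surface of radius r = 64.2 mm and length L (r > 29.7 mm, enclosing both).
λ_enc = λ₁ + λ₂ = (-4.16×10^-7) + (-3.37×10^-7) = -7.53×10^-7 C/m.
By Gauss's law (flux through the curved wall only), E·2πrL = λ_enc L/ε₀.
E = 2k|λ_enc|/r = 2(8.99×10^9)(7.53×10^-7)/(0.0642) = 2.11e5 N/C.

E ≈ 2.11×10^5 V/m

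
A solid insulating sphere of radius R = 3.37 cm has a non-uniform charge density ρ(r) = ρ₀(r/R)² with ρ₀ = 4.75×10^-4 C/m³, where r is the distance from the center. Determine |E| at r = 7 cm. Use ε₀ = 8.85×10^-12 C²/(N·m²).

|E| ≈ 8.38e4 N/C

Take a concentric spherical Gaussian surface of radius r = 7 cm (r > R, all charge enclosed).
Q_enc = 4π ∫₀^R ρ₀(r'/R)^2 r'² dr' = 4πρ₀R³/5 = 4.569×10^-8 C.
Since E is radial and uniform over the Gaussian sphere, Φ = E·4πr² = Q_enc/ε₀.
E = |Q_enc|/(4πε₀r²) = (4.569e-8)/(4π·8.85×10^-12·(0.07)²) = 8.38e4 N/C.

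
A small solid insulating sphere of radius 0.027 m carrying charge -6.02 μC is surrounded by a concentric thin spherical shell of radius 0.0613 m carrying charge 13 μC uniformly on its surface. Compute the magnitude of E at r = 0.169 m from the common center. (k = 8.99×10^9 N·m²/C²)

Symmetry ⇒ E = E(r) r̂. Gaussian sphere of radius r = 0.169 m (r > 0.0613 m, enclosing both).
Q_enc = (-6.02 μC) + (13 μC) = 6.98×10^-6 C.
Since E is radial and uniform over the Gaussian sphere, Φ = E·4πr² = Q_enc/ε₀.
E = k|Q_enc|/r² = (8.99×10^9)(6.98×10^-6)/(0.169)² = 2.20e6 N/C.

E = 2.20e6 V/m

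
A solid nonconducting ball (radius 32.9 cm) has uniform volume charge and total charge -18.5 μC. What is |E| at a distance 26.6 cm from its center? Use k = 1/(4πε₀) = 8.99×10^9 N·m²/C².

By spherical symmetry E is radial; choose a Gaussian sphere of radius r = 26.6 cm (r < R).
Only the charge within r is enclosed: Q_enc = Q·(r/R)³ = (-18.5 μC)·(26.6 cm/32.9 cm)³ = -9.778×10^-6 C.
By Gauss's law, ∮E·dA = E·4πr² = Q_enc/ε₀.
E = k|Q_enc|/r² = (8.99×10^9)(9.778×10^-6)/(0.266)² = 1.24×10^6 N/C.

E = 1.24×10^6 N/C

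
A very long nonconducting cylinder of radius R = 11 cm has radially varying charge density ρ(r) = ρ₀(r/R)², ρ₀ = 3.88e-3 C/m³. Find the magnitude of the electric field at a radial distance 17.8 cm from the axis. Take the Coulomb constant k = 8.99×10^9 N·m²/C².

Take a coaxial cylindrical Gaussian surface of radius r = 17.8 cm and length L (r > R, full charge per length enclosed).
λ_enc = 2π ∫₀^R ρ₀(r'/R)^2 r' dr' = 2πρ₀R²/4 = 7.375e-5 C/m.
Applying ∮E·dA = Q_enc/ε₀ with the end caps contributing no flux:
E = 2k|λ_enc|/r = 2(8.99×10^9)(7.375×10^-5)/(0.178) = 7.45×10^6 N/C.

|E| = 7.45×10^6 N/C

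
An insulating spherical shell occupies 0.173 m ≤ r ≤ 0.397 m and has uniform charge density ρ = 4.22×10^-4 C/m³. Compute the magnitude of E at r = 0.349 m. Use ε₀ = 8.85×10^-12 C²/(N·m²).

|E| ≈ 4.87e6 N/C

Take a concentric spherical Gaussian surface of radius r = 0.349 m (within the shell material, 0.173 m < r < 0.397 m).
Only the shell between 0.173 m and r is enclosed: Q_enc = ρ·(4π/3)(r³ − a³) = (4.22×10^-4)·(4π/3)·((0.349)³ − (0.173)³) = 6.599×10^-5 C.
Gauss's law: E·4πr² = Q_enc/ε₀.
E = |Q_enc|/(4πε₀r²) = (6.599e-5)/(4π·8.85×10^-12·(0.349)²) = 4.87×10^6 N/C.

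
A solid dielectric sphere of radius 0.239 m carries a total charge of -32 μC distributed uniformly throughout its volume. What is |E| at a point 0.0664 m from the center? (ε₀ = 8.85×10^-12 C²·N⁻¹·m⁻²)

Use a concentric Gaussian sphere at r = 0.0664 m (r < R).
For a uniform sphere the enclosed fraction is (r/R)³, so Q_enc = (-32 μC)(0.0664/0.239)³ = -6.862e-7 C.
Gauss's law: E·4πr² = Q_enc/ε₀.
E = |Q_enc|/(4πε₀r²) = (6.862e-7)/(4π·8.85×10^-12·(0.0664)²) = 1.40×10^6 N/C.

|E| = 1.40×10^6 N/C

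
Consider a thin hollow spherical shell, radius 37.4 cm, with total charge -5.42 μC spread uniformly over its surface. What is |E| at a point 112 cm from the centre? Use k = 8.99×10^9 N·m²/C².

3.88×10^4 N/C

Take a concentric spherical Gaussian surface of radius r = 112 cm (r > 37.4 cm).
The entire shell is enclosed: Q_enc = -5.42×10^-6 C.
Applying ∮E·dA = Q_enc/ε₀ with Φ = E(4πr²):
E = k|Q_enc|/r² = (8.99×10^9)(5.42e-6)/(1.12)² = 3.88e4 N/C.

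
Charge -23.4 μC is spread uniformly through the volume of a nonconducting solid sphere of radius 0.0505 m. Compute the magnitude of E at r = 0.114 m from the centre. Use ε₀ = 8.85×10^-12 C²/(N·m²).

Symmetry ⇒ E = E(r) r̂. Gaussian sphere of radius r = 0.114 m (r > R, so the entire charge is enclosed).
Q_enc = -23.4 μC = -2.34×10^-5 C.
Applying ∮E·dA = Q_enc/ε₀ with Φ = E(4πr²):
E = |Q_enc|/(4πε₀r²) = (2.34e-5)/(4π·8.85×10^-12·(0.114)²) = 1.62×10^7 N/C.

1.62e7 N/C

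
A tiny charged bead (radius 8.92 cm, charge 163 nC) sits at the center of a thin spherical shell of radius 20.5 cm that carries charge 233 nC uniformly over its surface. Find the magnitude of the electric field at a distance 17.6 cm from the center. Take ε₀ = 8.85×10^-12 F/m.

|E| ≈ 4.73×10^4 V/m

Symmetry ⇒ E = E(r) r̂. Gaussian sphere of radius r = 17.6 cm (between the bodies, 8.92 cm < r < 20.5 cm).
The shell at 20.5 cm lies outside the Gaussian surface, so Q_enc = 163 nC = 1.63×10^-7 C.
Since E is radial and uniform over the Gaussian sphere, Φ = E·4πr² = Q_enc/ε₀.
E = |Q_enc|/(4πε₀r²) = (1.63×10^-7)/(4π·8.85×10^-12·(0.176)²) = 4.73×10^4 N/C.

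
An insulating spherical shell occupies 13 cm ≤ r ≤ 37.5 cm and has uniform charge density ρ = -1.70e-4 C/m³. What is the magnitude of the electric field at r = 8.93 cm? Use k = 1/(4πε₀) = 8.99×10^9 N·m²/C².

|E| = 0 N/C

By spherical symmetry E is radial; choose a Gaussian sphere of radius r = 8.93 cm (r < 13 cm, inside the empty cavity).
Q_enc = 0 (all charge lies at larger r); Gauss's law gives E = 0.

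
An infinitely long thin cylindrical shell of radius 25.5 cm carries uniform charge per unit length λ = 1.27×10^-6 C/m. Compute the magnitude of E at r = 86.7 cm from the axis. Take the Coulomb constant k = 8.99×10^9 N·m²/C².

E ≈ 2.63e4 V/m

Take a coaxial cylindrical Gaussian surface of radius r = 86.7 cm and length L (r > 25.5 cm).
The full line charge is enclosed: λ_enc = 1.27×10^-6 C/m.
Applying ∮E·dA = Q_enc/ε₀ with the end caps contributing no flux:
E = 2k|λ_enc|/r = 2(8.99×10^9)(1.27×10^-6)/(0.867) = 2.63e4 N/C.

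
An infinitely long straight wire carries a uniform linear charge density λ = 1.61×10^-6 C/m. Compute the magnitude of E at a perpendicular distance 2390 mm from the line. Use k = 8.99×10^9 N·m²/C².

|E| = 1.21e4 V/m

Take a coaxial cylindrical Gaussian surface of radius r = 2390 mm and length L.
Q_enc = λL, so λ_enc = 1.61e-6 C/m.
Since E is radial and uniform over the curved surface, Φ = E·2πrL = Q_enc/ε₀ = λ_enc L/ε₀.
E = 2k|λ_enc|/r = 2(8.99×10^9)(1.61e-6)/(2.39) = 1.21×10^4 N/C.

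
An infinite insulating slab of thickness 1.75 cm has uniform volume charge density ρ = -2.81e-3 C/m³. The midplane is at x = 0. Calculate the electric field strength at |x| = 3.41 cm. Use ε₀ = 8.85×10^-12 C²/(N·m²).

The point |x| = 3.41 cm lies outside the slab (half-thickness 0.00875 m). A symmetric pillbox spanning the full slab encloses Q_enc = ρ·d·A.
Flux = 2EA ⇒ E = |ρ|d/(2ε₀), independent of distance outside.
E = (2.81e-3)(0.0175)/(2·8.85×10^-12) = 2.78×10^6 N/C.

|E| ≈ 2.78e6 N/C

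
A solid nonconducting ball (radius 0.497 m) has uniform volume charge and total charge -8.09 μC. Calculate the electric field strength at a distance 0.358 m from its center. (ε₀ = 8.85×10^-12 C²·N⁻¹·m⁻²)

Symmetry ⇒ E = E(r) r̂. Gaussian sphere of radius r = 0.358 m (r < R).
For a uniform sphere the enclosed fraction is (r/R)³, so Q_enc = (-8.09 μC)(0.358/0.497)³ = -3.024e-6 C.
Applying ∮E·dA = Q_enc/ε₀ with Φ = E(4πr²):
E = |Q_enc|/(4πε₀r²) = (3.024×10^-6)/(4π·8.85×10^-12·(0.358)²) = 2.12e5 N/C.

E = 2.12e5 N/C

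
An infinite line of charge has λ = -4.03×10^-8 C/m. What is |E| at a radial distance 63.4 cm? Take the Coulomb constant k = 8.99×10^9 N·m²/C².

Coaxial Gaussian cylinder, radius r = 63.4 cm, length L.
Q_enc = λL, so λ_enc = -4.03×10^-8 C/m.
Gauss's law: E·2πrL = λ_enc L/ε₀.
E = 2k|λ_enc|/r = 2(8.99×10^9)(4.03×10^-8)/(0.634) = 1.14×10^3 N/C.

E ≈ 1.14×10^3 N/C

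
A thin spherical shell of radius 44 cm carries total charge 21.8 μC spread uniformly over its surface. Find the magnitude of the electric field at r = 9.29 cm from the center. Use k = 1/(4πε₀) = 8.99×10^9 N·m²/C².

|E| = 0 V/m

Use a concentric Gaussian sphere at r = 9.29 cm (inside the shell, r < 44 cm).
All the charge is outside the Gaussian surface: Q_enc = 0, hence E = 0 everywhere inside the shell.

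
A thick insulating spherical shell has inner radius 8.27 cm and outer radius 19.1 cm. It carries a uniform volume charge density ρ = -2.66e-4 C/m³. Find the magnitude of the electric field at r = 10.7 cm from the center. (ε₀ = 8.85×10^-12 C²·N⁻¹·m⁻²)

|E| = 5.77e5 N/C

Use a concentric Gaussian sphere at r = 10.7 cm (within the shell material, 8.27 cm < r < 19.1 cm).
Only the shell between 8.27 cm and r is enclosed: Q_enc = ρ·(4π/3)(r³ − a³) = (-2.66×10^-4)·(4π/3)·((0.107)³ − (0.0827)³) = -7.348×10^-7 C.
Since E is radial and uniform over the Gaussian sphere, Φ = E·4πr² = Q_enc/ε₀.
E = |Q_enc|/(4πε₀r²) = (7.348e-7)/(4π·8.85×10^-12·(0.107)²) = 5.77e5 N/C.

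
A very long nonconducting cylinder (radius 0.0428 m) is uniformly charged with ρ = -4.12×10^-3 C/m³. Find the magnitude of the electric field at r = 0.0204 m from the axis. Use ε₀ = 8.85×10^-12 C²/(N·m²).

By cylindrical symmetry E is radial; use a coaxial Gaussian cylinder of radius 0.0204 m and length L (r < R).
Charge inside radius r per length L is ρ·πr²·L, so λ_enc = ρπr² = -5.387e-6 C/m.
Applying ∮E·dA = Q_enc/ε₀ with the end caps contributing no flux:
E = |λ_enc|/(2πε₀r) = (5.387e-6)/(2π·8.85×10^-12·0.0204) = 4.75×10^6 N/C.

|E| = 4.75×10^6 N/C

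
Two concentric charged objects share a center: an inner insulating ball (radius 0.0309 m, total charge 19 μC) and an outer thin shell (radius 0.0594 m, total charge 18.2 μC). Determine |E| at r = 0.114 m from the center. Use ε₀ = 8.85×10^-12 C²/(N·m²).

Take a concentric spherical Gaussian surface of radius r = 0.114 m (r > 0.0594 m, enclosing both).
Q_enc = (19 μC) + (18.2 μC) = 3.72e-5 C.
Since E is radial and uniform over the Gaussian sphere, Φ = E·4πr² = Q_enc/ε₀.
E = |Q_enc|/(4πε₀r²) = (3.72×10^-5)/(4π·8.85×10^-12·(0.114)²) = 2.57e7 N/C.

E = 2.57e7 N/C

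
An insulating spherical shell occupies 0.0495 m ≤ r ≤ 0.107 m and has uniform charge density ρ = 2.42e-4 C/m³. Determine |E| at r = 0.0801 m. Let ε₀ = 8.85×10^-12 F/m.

Symmetry ⇒ E = E(r) r̂. Gaussian sphere of radius r = 0.0801 m (within the shell material, 0.0495 m < r < 0.107 m).
Enclosed charge is the volume from a to r: Q_enc = (4π/3)ρ(r³ − a³) = 3.98×10^-7 C.
Since E is radial and uniform over the Gaussian sphere, Φ = E·4πr² = Q_enc/ε₀.
E = |Q_enc|/(4πε₀r²) = (3.98e-7)/(4π·8.85×10^-12·(0.0801)²) = 5.58×10^5 N/C.

|E| = 5.58×10^5 V/m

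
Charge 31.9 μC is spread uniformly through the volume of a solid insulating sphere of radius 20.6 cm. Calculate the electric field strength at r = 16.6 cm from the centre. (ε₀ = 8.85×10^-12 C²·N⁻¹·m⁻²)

E = 5.45×10^6 N/C

Symmetry ⇒ E = E(r) r̂. Gaussian sphere of radius r = 16.6 cm (r < R).
For a uniform sphere the enclosed fraction is (r/R)³, so Q_enc = (31.9 μC)(0.166/0.206)³ = 1.669×10^-5 C.
Since E is radial and uniform over the Gaussian sphere, Φ = E·4πr² = Q_enc/ε₀.
E = |Q_enc|/(4πε₀r²) = (1.669×10^-5)/(4π·8.85×10^-12·(0.166)²) = 5.45e6 N/C.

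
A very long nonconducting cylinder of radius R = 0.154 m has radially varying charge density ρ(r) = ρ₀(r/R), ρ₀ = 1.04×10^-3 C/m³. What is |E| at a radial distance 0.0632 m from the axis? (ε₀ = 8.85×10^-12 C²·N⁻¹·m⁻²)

E = 1.02×10^6 N/C

By cylindrical symmetry E is radial; use a coaxial Gaussian cylinder of radius 0.0632 m and length L (r < R).
Integrating ρ over the cross-section to radius r: λ_enc = (2πρ₀/R) ∫₀^r r'^2 dr' = 2πρ₀ r^3/(3·R) = 3.57e-6 C/m.
By Gauss's law (flux through the curved wall only), E·2πrL = λ_enc L/ε₀.
E = |λ_enc|/(2πε₀r) = (3.57×10^-6)/(2π·8.85×10^-12·0.0632) = 1.02×10^6 N/C.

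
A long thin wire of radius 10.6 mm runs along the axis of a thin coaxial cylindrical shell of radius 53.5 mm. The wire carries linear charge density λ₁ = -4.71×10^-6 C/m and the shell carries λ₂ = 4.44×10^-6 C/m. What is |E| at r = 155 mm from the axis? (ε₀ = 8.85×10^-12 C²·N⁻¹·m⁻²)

E = 3.13e4 N/C

Choose a coaxial cylinder of radius r = 155 mm (arbitrary length L) as the Gaussian surface (r > 53.5 mm, enclosing both).
λ_enc = λ₁ + λ₂ = (-4.71×10^-6) + (4.44×10^-6) = -2.70e-7 C/m.
Since E is radial and uniform over the curved surface, Φ = E·2πrL = Q_enc/ε₀ = λ_enc L/ε₀.
E = |λ_enc|/(2πε₀r) = (2.70×10^-7)/(2π·8.85×10^-12·0.155) = 3.13×10^4 N/C.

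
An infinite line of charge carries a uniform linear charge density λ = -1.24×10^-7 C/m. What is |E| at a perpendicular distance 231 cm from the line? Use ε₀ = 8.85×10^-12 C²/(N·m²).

Coaxial Gaussian cylinder, radius r = 231 cm, length L.
Q_enc = λL, so λ_enc = -1.24e-7 C/m.
Since E is radial and uniform over the curved surface, Φ = E·2πrL = Q_enc/ε₀ = λ_enc L/ε₀.
E = |λ_enc|/(2πε₀r) = (1.24×10^-7)/(2π·8.85×10^-12·2.31) = 965 N/C.

965 N/C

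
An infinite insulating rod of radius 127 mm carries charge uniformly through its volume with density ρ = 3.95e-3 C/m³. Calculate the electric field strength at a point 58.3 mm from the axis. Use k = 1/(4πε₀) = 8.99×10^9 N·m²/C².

By cylindrical symmetry E is radial; use a coaxial Gaussian cylinder of radius 58.3 mm and length L (r < R).
Charge inside radius r per length L is ρ·πr²·L, so λ_enc = ρπr² = 4.218e-5 C/m.
Since E is radial and uniform over the curved surface, Φ = E·2πrL = Q_enc/ε₀ = λ_enc L/ε₀.
E = 2k|λ_enc|/r = 2(8.99×10^9)(4.218×10^-5)/(0.0583) = 1.30×10^7 N/C.

|E| ≈ 1.30×10^7 N/C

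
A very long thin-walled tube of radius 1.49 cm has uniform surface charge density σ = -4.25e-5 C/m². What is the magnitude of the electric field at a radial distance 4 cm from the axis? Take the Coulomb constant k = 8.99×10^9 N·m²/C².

Coaxial Gaussian cylinder, radius r = 4 cm, length L (r > 1.49 cm).
The whole shell is enclosed: λ_enc = σ·2πR = (-4.25e-5)·2π·(0.0149) = -3.979e-6 C/m.
By Gauss's law (flux through the curved wall only), E·2πrL = λ_enc L/ε₀.
E = 2k|λ_enc|/r = 2(8.99×10^9)(3.979×10^-6)/(0.04) = 1.79e6 N/C.

E = 1.79×10^6 V/m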